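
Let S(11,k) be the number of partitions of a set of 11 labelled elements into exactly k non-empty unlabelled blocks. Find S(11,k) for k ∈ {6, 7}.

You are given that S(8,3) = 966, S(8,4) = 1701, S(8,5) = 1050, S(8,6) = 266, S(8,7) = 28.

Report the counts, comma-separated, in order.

row 9: T[9][4]=4·1701+966=7770  T[9][5]=5·1050+1701=6951  T[9][6]=6·266+1050=2646  T[9][7]=7·28+266=462
row 10: T[10][5]=5·6951+7770=42525  T[10][6]=6·2646+6951=22827  T[10][7]=7·462+2646=5880
row 11: T[11][6]=6·22827+42525=179487  T[11][7]=7·5880+22827=63987
Read S(11,6) = 179487, S(11,7) = 63987.

179487, 63987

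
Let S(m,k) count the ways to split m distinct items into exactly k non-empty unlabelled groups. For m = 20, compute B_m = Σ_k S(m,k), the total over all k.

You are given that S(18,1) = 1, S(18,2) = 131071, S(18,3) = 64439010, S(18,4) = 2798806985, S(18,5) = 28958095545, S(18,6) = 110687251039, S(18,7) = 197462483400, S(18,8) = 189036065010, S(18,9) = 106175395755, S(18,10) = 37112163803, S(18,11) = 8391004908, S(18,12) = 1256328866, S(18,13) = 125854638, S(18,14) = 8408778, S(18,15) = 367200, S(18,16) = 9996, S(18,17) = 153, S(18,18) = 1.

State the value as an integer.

51724158235372

@19  (19,1):1·1+0→1, (19,2):131071·2+1→262143, (19,3):64439010·3+131071→193448101, (19,4):2798806985·4+64439010→11259666950, (19,5):28958095545·5+2798806985→147589284710, (19,6):110687251039·6+28958095545→693081601779, (19,7):197462483400·7+110687251039→1492924634839, (19,8):189036065010·8+197462483400→1709751003480, (19,9):106175395755·9+189036065010→1144614626805, (19,10):37112163803·10+106175395755→477297033785, (19,11):8391004908·11+37112163803→129413217791, (19,12):1256328866·12+8391004908→23466951300, (19,13):125854638·13+1256328866→2892439160, (19,14):8408778·14+125854638→243577530, (19,15):367200·15+8408778→13916778, (19,16):9996·16+367200→527136, (19,17):153·17+9996→12597, (19,18):1·18+153→171, (19,19):0·19+1→1
@20  (20,1):1·1+0→1, (20,2):262143·2+1→524287, (20,3):193448101·3+262143→580606446, (20,4):11259666950·4+193448101→45232115901, (20,5):147589284710·5+11259666950→749206090500, (20,6):693081601779·6+147589284710→4306078895384, (20,7):1492924634839·7+693081601779→11143554045652, (20,8):1709751003480·8+1492924634839→15170932662679, (20,9):1144614626805·9+1709751003480→12011282644725, (20,10):477297033785·10+1144614626805→5917584964655, (20,11):129413217791·11+477297033785→1900842429486, (20,12):23466951300·12+129413217791→411016633391, (20,13):2892439160·13+23466951300→61068660380, (20,14):243577530·14+2892439160→6302524580, (20,15):13916778·15+243577530→452329200, (20,16):527136·16+13916778→22350954, (20,17):12597·17+527136→741285, (20,18):171·18+12597→15675, (20,19):1·19+171→190, (20,20):0·20+1→1
B_20 = ΣS(20,k) = 1+524287+580606446+45232115901+749206090500+4306078895384+11143554045652+15170932662679+12011282644725+5917584964655+1900842429486+411016633391+61068660380+6302524580+452329200+22350954+741285+15675+190+1 = 51724158235372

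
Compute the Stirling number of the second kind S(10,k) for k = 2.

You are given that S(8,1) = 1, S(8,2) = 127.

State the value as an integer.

511

r9: T_9,1=1×1+0=1; T_9,2=2×127+1=255
r10: T_10,2=2×255+1=511
Read S(10,2) = 511.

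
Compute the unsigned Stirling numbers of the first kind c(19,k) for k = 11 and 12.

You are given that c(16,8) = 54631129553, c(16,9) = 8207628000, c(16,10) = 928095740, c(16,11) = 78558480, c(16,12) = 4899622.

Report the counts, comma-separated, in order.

1661573386473, 147560703732

[17] T[17,9]:16*8207628000+54631129553=185953177553 · T[17,10]:16*928095740+8207628000=23057159840 · T[17,11]:16*78558480+928095740=2185031420 · T[17,12]:16*4899622+78558480=156952432
[18] T[18,10]:17*23057159840+185953177553=577924894833 · T[18,11]:17*2185031420+23057159840=60202693980 · T[18,12]:17*156952432+2185031420=4853222764
[19] T[19,11]:18*60202693980+577924894833=1661573386473 · T[19,12]:18*4853222764+60202693980=147560703732
Read c(19,11) = 1661573386473, c(19,12) = 147560703732.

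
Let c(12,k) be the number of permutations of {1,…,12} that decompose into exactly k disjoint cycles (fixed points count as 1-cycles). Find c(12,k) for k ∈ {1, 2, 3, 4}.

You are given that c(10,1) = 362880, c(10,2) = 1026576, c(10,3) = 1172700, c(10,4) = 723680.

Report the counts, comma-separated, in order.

39916800, 120543840, 150917976, 105258076

[11] T[11,1]:10*362880+0=3628800 · T[11,2]:10*1026576+362880=10628640 · T[11,3]:10*1172700+1026576=12753576 · T[11,4]:10*723680+1172700=8409500
[12] T[12,1]:11*3628800+0=39916800 · T[12,2]:11*10628640+3628800=120543840 · T[12,3]:11*12753576+10628640=150917976 · T[12,4]:11*8409500+12753576=105258076
Read c(12,1) = 39916800, c(12,2) = 120543840, c(12,3) = 150917976, c(12,4) = 105258076.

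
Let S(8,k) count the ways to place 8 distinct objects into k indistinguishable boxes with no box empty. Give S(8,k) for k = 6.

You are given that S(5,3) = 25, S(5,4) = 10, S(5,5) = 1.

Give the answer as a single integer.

266

r6: T_6,4=4×10+25=65; T_6,5=5×1+10=15; T_6,6=6×0+1=1
r7: T_7,5=5×15+65=140; T_7,6=6×1+15=21
r8: T_8,6=6×21+140=266
Read S(8,6) = 266.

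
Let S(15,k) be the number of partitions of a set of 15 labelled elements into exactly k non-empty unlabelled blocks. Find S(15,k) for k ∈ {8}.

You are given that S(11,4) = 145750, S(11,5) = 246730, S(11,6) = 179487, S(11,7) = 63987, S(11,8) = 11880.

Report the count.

@12  (12,5):246730·5+145750→1379400, (12,6):179487·6+246730→1323652, (12,7):63987·7+179487→627396, (12,8):11880·8+63987→159027
@13  (13,6):1323652·6+1379400→9321312, (13,7):627396·7+1323652→5715424, (13,8):159027·8+627396→1899612
@14  (14,7):5715424·7+9321312→49329280, (14,8):1899612·8+5715424→20912320
@15  (15,8):20912320·8+49329280→216627840
Read S(15,8) = 216627840.

216627840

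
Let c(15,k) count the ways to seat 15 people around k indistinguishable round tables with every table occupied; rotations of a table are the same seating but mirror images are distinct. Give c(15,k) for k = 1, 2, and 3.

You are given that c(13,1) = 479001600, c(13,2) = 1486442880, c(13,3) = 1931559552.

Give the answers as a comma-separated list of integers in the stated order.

[14] T[14,1]:13*479001600+0=6227020800 · T[14,2]:13*1486442880+479001600=19802759040 · T[14,3]:13*1931559552+1486442880=26596717056
[15] T[15,1]:14*6227020800+0=87178291200 · T[15,2]:14*19802759040+6227020800=283465647360 · T[15,3]:14*26596717056+19802759040=392156797824
Read c(15,1) = 87178291200, c(15,2) = 283465647360, c(15,3) = 392156797824.

87178291200, 283465647360, 392156797824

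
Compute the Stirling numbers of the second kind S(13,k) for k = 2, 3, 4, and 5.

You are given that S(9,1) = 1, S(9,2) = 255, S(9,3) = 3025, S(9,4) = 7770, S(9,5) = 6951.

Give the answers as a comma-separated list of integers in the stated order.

[10] T[10,1]:1*1+0=1 · T[10,2]:2*255+1=511 · T[10,3]:3*3025+255=9330 · T[10,4]:4*7770+3025=34105 · T[10,5]:5*6951+7770=42525
[11] T[11,1]:1*1+0=1 · T[11,2]:2*511+1=1023 · T[11,3]:3*9330+511=28501 · T[11,4]:4*34105+9330=145750 · T[11,5]:5*42525+34105=246730
[12] T[12,1]:1*1+0=1 · T[12,2]:2*1023+1=2047 · T[12,3]:3*28501+1023=86526 · T[12,4]:4*145750+28501=611501 · T[12,5]:5*246730+145750=1379400
[13] T[13,2]:2*2047+1=4095 · T[13,3]:3*86526+2047=261625 · T[13,4]:4*611501+86526=2532530 · T[13,5]:5*1379400+611501=7508501
Read S(13,2) = 4095, S(13,3) = 261625, S(13,4) = 2532530, S(13,5) = 7508501.

4095, 261625, 2532530, 7508501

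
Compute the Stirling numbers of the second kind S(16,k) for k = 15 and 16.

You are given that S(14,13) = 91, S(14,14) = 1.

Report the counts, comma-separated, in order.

120, 1

row 15: T[15][14]=14·1+91=105  T[15][15]=15·0+1=1
row 16: T[16][15]=15·1+105=120  T[16][16]=16·0+1=1
Read S(16,15) = 120, S(16,16) = 1.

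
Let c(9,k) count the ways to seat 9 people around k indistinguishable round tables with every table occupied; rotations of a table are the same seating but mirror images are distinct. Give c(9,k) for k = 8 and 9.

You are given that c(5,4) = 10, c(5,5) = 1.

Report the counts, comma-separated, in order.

i=6: T(6,5)=10+5·1=15 | T(6,6)=1+5·0=1
i=7: T(7,6)=15+6·1=21 | T(7,7)=1+6·0=1
i=8: T(8,7)=21+7·1=28 | T(8,8)=1+7·0=1
i=9: T(9,8)=28+8·1=36 | T(9,9)=1+8·0=1
Read c(9,8) = 36, c(9,9) = 1.

36, 1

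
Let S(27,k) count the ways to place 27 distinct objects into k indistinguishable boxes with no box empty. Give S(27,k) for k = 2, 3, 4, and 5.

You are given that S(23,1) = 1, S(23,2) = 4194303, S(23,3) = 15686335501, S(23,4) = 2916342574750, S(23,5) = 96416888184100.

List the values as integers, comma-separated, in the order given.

67108863, 1270865805301, 749329038535350, 61338207158409090

i=24: T(24,1)=0+1·1=1 | T(24,2)=1+2·4194303=8388607 | T(24,3)=4194303+3·15686335501=47063200806 | T(24,4)=15686335501+4·2916342574750=11681056634501 | T(24,5)=2916342574750+5·96416888184100=485000783495250
i=25: T(25,1)=0+1·1=1 | T(25,2)=1+2·8388607=16777215 | T(25,3)=8388607+3·47063200806=141197991025 | T(25,4)=47063200806+4·11681056634501=46771289738810 | T(25,5)=11681056634501+5·485000783495250=2436684974110751
i=26: T(26,1)=0+1·1=1 | T(26,2)=1+2·16777215=33554431 | T(26,3)=16777215+3·141197991025=423610750290 | T(26,4)=141197991025+4·46771289738810=187226356946265 | T(26,5)=46771289738810+5·2436684974110751=12230196160292565
i=27: T(27,2)=1+2·33554431=67108863 | T(27,3)=33554431+3·423610750290=1270865805301 | T(27,4)=423610750290+4·187226356946265=749329038535350 | T(27,5)=187226356946265+5·12230196160292565=61338207158409090
Read S(27,2) = 67108863, S(27,3) = 1270865805301, S(27,4) = 749329038535350, S(27,5) = 61338207158409090.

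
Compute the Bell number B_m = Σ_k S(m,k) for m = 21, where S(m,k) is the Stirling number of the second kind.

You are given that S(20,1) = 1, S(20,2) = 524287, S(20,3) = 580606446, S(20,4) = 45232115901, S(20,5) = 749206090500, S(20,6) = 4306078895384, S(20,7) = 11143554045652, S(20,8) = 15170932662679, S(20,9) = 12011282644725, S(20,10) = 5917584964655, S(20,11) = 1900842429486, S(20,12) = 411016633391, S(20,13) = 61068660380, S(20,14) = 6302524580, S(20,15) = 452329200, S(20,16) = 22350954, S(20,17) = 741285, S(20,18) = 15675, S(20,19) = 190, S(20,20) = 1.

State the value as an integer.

474869816156751

[21] T[21,1]:1*1+0=1 · T[21,2]:2*524287+1=1048575 · T[21,3]:3*580606446+524287=1742343625 · T[21,4]:4*45232115901+580606446=181509070050 · T[21,5]:5*749206090500+45232115901=3791262568401 · T[21,6]:6*4306078895384+749206090500=26585679462804 · T[21,7]:7*11143554045652+4306078895384=82310957214948 · T[21,8]:8*15170932662679+11143554045652=132511015347084 · T[21,9]:9*12011282644725+15170932662679=123272476465204 · T[21,10]:10*5917584964655+12011282644725=71187132291275 · T[21,11]:11*1900842429486+5917584964655=26826851689001 · T[21,12]:12*411016633391+1900842429486=6833042030178 · T[21,13]:13*61068660380+411016633391=1204909218331 · T[21,14]:14*6302524580+61068660380=149304004500 · T[21,15]:15*452329200+6302524580=13087462580 · T[21,16]:16*22350954+452329200=809944464 · T[21,17]:17*741285+22350954=34952799 · T[21,18]:18*15675+741285=1023435 · T[21,19]:19*190+15675=19285 · T[21,20]:20*1+190=210 · T[21,21]:21*0+1=1
B_21 = ΣS(21,k) = 1+1048575+1742343625+181509070050+3791262568401+26585679462804+82310957214948+132511015347084+123272476465204+71187132291275+26826851689001+6833042030178+1204909218331+149304004500+13087462580+809944464+34952799+1023435+19285+210+1 = 474869816156751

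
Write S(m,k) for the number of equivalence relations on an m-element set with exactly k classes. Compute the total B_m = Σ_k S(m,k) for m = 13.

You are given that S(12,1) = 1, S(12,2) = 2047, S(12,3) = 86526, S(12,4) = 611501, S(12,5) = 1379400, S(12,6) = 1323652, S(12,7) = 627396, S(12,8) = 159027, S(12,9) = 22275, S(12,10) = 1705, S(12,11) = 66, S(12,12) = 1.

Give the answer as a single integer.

[13] T[13,1]:1*1+0=1 · T[13,2]:2*2047+1=4095 · T[13,3]:3*86526+2047=261625 · T[13,4]:4*611501+86526=2532530 · T[13,5]:5*1379400+611501=7508501 · T[13,6]:6*1323652+1379400=9321312 · T[13,7]:7*627396+1323652=5715424 · T[13,8]:8*159027+627396=1899612 · T[13,9]:9*22275+159027=359502 · T[13,10]:10*1705+22275=39325 · T[13,11]:11*66+1705=2431 · T[13,12]:12*1+66=78 · T[13,13]:13*0+1=1
B_13 = ΣS(13,k) = 1+4095+261625+2532530+7508501+9321312+5715424+1899612+359502+39325+2431+78+1 = 27644437

27644437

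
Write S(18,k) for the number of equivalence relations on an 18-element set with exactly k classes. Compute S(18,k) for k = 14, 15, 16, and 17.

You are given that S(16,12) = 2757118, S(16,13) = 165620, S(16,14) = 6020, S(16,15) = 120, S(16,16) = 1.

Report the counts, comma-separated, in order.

i=17: T(17,13)=2757118+13·165620=4910178 | T(17,14)=165620+14·6020=249900 | T(17,15)=6020+15·120=7820 | T(17,16)=120+16·1=136 | T(17,17)=1+17·0=1
i=18: T(18,14)=4910178+14·249900=8408778 | T(18,15)=249900+15·7820=367200 | T(18,16)=7820+16·136=9996 | T(18,17)=136+17·1=153
Read S(18,14) = 8408778, S(18,15) = 367200, S(18,16) = 9996, S(18,17) = 153.

8408778, 367200, 9996, 153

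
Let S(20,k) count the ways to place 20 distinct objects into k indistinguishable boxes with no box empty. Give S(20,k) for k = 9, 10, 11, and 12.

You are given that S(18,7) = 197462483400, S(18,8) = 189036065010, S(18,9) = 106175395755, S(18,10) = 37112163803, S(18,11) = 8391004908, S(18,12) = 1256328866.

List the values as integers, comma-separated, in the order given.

@19  (19,8):189036065010·8+197462483400→1709751003480, (19,9):106175395755·9+189036065010→1144614626805, (19,10):37112163803·10+106175395755→477297033785, (19,11):8391004908·11+37112163803→129413217791, (19,12):1256328866·12+8391004908→23466951300
@20  (20,9):1144614626805·9+1709751003480→12011282644725, (20,10):477297033785·10+1144614626805→5917584964655, (20,11):129413217791·11+477297033785→1900842429486, (20,12):23466951300·12+129413217791→411016633391
Read S(20,9) = 12011282644725, S(20,10) = 5917584964655, S(20,11) = 1900842429486, S(20,12) = 411016633391.

12011282644725, 5917584964655, 1900842429486, 411016633391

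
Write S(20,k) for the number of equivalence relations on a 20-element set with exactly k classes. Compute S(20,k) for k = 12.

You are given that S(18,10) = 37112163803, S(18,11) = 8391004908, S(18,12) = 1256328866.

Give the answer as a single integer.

411016633391

i=19: T(19,11)=37112163803+11·8391004908=129413217791 | T(19,12)=8391004908+12·1256328866=23466951300
i=20: T(20,12)=129413217791+12·23466951300=411016633391
Read S(20,12) = 411016633391.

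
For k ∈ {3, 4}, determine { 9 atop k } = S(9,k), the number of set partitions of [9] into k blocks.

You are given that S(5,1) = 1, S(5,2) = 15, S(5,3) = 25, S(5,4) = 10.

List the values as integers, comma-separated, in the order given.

3025, 7770

row 6: T[6][1]=1·1+0=1  T[6][2]=2·15+1=31  T[6][3]=3·25+15=90  T[6][4]=4·10+25=65
row 7: T[7][1]=1·1+0=1  T[7][2]=2·31+1=63  T[7][3]=3·90+31=301  T[7][4]=4·65+90=350
row 8: T[8][2]=2·63+1=127  T[8][3]=3·301+63=966  T[8][4]=4·350+301=1701
row 9: T[9][3]=3·966+127=3025  T[9][4]=4·1701+966=7770
Read S(9,3) = 3025, S(9,4) = 7770.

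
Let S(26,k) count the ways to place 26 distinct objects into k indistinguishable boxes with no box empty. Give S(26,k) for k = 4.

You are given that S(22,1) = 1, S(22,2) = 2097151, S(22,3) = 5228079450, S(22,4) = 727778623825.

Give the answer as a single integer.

187226356946265

row 23: T[23][1]=1·1+0=1  T[23][2]=2·2097151+1=4194303  T[23][3]=3·5228079450+2097151=15686335501  T[23][4]=4·727778623825+5228079450=2916342574750
row 24: T[24][2]=2·4194303+1=8388607  T[24][3]=3·15686335501+4194303=47063200806  T[24][4]=4·2916342574750+15686335501=11681056634501
row 25: T[25][3]=3·47063200806+8388607=141197991025  T[25][4]=4·11681056634501+47063200806=46771289738810
row 26: T[26][4]=4·46771289738810+141197991025=187226356946265
Read S(26,4) = 187226356946265.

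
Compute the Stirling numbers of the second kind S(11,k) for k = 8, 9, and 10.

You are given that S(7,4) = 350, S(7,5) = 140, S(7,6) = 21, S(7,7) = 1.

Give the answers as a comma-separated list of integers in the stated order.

11880, 1155, 55

r8: T_8,5=5×140+350=1050; T_8,6=6×21+140=266; T_8,7=7×1+21=28; T_8,8=8×0+1=1
r9: T_9,6=6×266+1050=2646; T_9,7=7×28+266=462; T_9,8=8×1+28=36; T_9,9=9×0+1=1
r10: T_10,7=7×462+2646=5880; T_10,8=8×36+462=750; T_10,9=9×1+36=45; T_10,10=10×0+1=1
r11: T_11,8=8×750+5880=11880; T_11,9=9×45+750=1155; T_11,10=10×1+45=55
Read S(11,8) = 11880, S(11,9) = 1155, S(11,10) = 55.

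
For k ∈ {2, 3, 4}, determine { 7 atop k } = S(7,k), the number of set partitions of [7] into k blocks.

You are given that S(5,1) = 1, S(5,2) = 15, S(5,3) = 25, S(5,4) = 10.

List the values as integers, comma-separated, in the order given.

63, 301, 350

@6  (6,1):1·1+0→1, (6,2):15·2+1→31, (6,3):25·3+15→90, (6,4):10·4+25→65
@7  (7,2):31·2+1→63, (7,3):90·3+31→301, (7,4):65·4+90→350
Read S(7,2) = 63, S(7,3) = 301, S(7,4) = 350.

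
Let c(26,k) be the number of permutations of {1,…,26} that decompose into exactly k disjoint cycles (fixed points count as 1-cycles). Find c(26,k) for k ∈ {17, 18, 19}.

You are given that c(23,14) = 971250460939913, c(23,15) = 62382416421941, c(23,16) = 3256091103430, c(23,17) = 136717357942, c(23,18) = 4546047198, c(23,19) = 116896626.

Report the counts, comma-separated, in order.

@24  (24,15):62382416421941·23+971250460939913→2406046038644556, (24,16):3256091103430·23+62382416421941→137272511800831, (24,17):136717357942·23+3256091103430→6400590336096, (24,18):4546047198·23+136717357942→241276443496, (24,19):116896626·23+4546047198→7234669596
@25  (25,16):137272511800831·24+2406046038644556→5700586321864500, (25,17):6400590336096·24+137272511800831→290886679867135, (25,18):241276443496·24+6400590336096→12191224980000, (25,19):7234669596·24+241276443496→414908513800
@26  (26,17):290886679867135·25+5700586321864500→12972753318542875, (26,18):12191224980000·25+290886679867135→595667304367135, (26,19):414908513800·25+12191224980000→22563937825000
Read c(26,17) = 12972753318542875, c(26,18) = 595667304367135, c(26,19) = 22563937825000.

12972753318542875, 595667304367135, 22563937825000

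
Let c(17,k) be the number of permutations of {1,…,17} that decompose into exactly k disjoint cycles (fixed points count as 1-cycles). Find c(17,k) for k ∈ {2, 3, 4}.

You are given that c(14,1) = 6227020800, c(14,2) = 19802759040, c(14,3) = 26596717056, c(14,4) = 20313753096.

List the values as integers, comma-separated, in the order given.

@15  (15,1):6227020800·14+0→87178291200, (15,2):19802759040·14+6227020800→283465647360, (15,3):26596717056·14+19802759040→392156797824, (15,4):20313753096·14+26596717056→310989260400
@16  (16,1):87178291200·15+0→1307674368000, (16,2):283465647360·15+87178291200→4339163001600, (16,3):392156797824·15+283465647360→6165817614720, (16,4):310989260400·15+392156797824→5056995703824
@17  (17,2):4339163001600·16+1307674368000→70734282393600, (17,3):6165817614720·16+4339163001600→102992244837120, (17,4):5056995703824·16+6165817614720→87077748875904
Read c(17,2) = 70734282393600, c(17,3) = 102992244837120, c(17,4) = 87077748875904.

70734282393600, 102992244837120, 87077748875904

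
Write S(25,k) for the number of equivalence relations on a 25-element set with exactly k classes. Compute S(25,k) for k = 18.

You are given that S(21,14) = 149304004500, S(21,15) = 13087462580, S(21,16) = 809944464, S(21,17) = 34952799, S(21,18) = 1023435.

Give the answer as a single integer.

3275678594925

row 22: T[22][15]=15·13087462580+149304004500=345615943200  T[22][16]=16·809944464+13087462580=26046574004  T[22][17]=17·34952799+809944464=1404142047  T[22][18]=18·1023435+34952799=53374629
row 23: T[23][16]=16·26046574004+345615943200=762361127264  T[23][17]=17·1404142047+26046574004=49916988803  T[23][18]=18·53374629+1404142047=2364885369
row 24: T[24][17]=17·49916988803+762361127264=1610949936915  T[24][18]=18·2364885369+49916988803=92484925445
row 25: T[25][18]=18·92484925445+1610949936915=3275678594925
Read S(25,18) = 3275678594925.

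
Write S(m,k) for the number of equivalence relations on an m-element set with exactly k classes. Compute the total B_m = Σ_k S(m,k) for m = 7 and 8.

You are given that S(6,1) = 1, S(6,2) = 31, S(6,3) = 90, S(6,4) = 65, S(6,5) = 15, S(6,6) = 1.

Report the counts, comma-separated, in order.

877, 4140

@7  (7,1):1·1+0→1, (7,2):31·2+1→63, (7,3):90·3+31→301, (7,4):65·4+90→350, (7,5):15·5+65→140, (7,6):1·6+15→21, (7,7):0·7+1→1
@8  (8,1):1·1+0→1, (8,2):63·2+1→127, (8,3):301·3+63→966, (8,4):350·4+301→1701, (8,5):140·5+350→1050, (8,6):21·6+140→266, (8,7):1·7+21→28, (8,8):0·8+1→1
B_7 = ΣS(7,k) = 1+63+301+350+140+21+1 = 877
B_8 = ΣS(8,k) = 1+127+966+1701+1050+266+28+1 = 4140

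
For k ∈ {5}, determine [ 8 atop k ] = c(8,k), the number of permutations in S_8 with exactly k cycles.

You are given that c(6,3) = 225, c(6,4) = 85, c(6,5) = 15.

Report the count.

@7  (7,4):85·6+225→735, (7,5):15·6+85→175
@8  (8,5):175·7+735→1960
Read c(8,5) = 1960.

1960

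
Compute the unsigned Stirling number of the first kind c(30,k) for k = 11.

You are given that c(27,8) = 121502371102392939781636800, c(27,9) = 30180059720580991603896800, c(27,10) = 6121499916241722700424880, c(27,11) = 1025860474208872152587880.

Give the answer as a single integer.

39539238727270799376544542000

i=28: T(28,9)=121502371102392939781636800+27·30180059720580991603896800=936363983558079713086850400 | T(28,10)=30180059720580991603896800+27·6121499916241722700424880=195460557459107504515368560 | T(28,11)=6121499916241722700424880+27·1025860474208872152587880=33819732719881270820297640
i=29: T(29,10)=936363983558079713086850400+28·195460557459107504515368560=6409259592413089839517170080 | T(29,11)=195460557459107504515368560+28·33819732719881270820297640=1142413073615783087483702480
i=30: T(30,11)=6409259592413089839517170080+29·1142413073615783087483702480=39539238727270799376544542000
Read c(30,11) = 39539238727270799376544542000.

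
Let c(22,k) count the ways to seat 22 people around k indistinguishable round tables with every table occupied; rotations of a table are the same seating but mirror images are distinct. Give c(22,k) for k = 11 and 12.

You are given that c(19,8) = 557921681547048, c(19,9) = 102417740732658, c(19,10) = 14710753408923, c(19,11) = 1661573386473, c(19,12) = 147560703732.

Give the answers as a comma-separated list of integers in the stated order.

37600535086859745, 4154823851430525

@20  (20,9):102417740732658·19+557921681547048→2503858755467550, (20,10):14710753408923·19+102417740732658→381922055502195, (20,11):1661573386473·19+14710753408923→46280647751910, (20,12):147560703732·19+1661573386473→4465226757381
@21  (21,10):381922055502195·20+2503858755467550→10142299865511450, (21,11):46280647751910·20+381922055502195→1307535010540395, (21,12):4465226757381·20+46280647751910→135585182899530
@22  (22,11):1307535010540395·21+10142299865511450→37600535086859745, (22,12):135585182899530·21+1307535010540395→4154823851430525
Read c(22,11) = 37600535086859745, c(22,12) = 4154823851430525.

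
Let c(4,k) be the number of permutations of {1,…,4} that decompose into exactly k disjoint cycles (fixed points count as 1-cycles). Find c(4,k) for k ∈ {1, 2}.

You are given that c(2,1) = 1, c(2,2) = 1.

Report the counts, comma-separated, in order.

6, 11

r3: T_3,1=2×1+0=2; T_3,2=2×1+1=3
r4: T_4,1=3×2+0=6; T_4,2=3×3+2=11
Read c(4,1) = 6, c(4,2) = 11.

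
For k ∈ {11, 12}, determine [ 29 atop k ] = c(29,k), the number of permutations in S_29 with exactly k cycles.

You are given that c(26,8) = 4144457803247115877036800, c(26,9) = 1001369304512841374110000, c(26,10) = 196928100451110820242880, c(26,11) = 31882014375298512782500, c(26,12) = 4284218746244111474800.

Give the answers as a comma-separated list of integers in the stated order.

row 27: T[27][9]=26·1001369304512841374110000+4144457803247115877036800=30180059720580991603896800  T[27][10]=26·196928100451110820242880+1001369304512841374110000=6121499916241722700424880  T[27][11]=26·31882014375298512782500+196928100451110820242880=1025860474208872152587880  T[27][12]=26·4284218746244111474800+31882014375298512782500=143271701777645411127300
row 28: T[28][10]=27·6121499916241722700424880+30180059720580991603896800=195460557459107504515368560  T[28][11]=27·1025860474208872152587880+6121499916241722700424880=33819732719881270820297640  T[28][12]=27·143271701777645411127300+1025860474208872152587880=4894196422205298253024980
row 29: T[29][11]=28·33819732719881270820297640+195460557459107504515368560=1142413073615783087483702480  T[29][12]=28·4894196422205298253024980+33819732719881270820297640=170857232541629621904997080
Read c(29,11) = 1142413073615783087483702480, c(29,12) = 170857232541629621904997080.

1142413073615783087483702480, 170857232541629621904997080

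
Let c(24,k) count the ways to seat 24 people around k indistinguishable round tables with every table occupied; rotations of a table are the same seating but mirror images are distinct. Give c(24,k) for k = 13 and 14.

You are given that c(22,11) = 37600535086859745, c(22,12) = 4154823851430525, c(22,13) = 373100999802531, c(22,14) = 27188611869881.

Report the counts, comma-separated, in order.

r23: T_23,12=22×4154823851430525+37600535086859745=129006659818331295; T_23,13=22×373100999802531+4154823851430525=12363045847086207; T_23,14=22×27188611869881+373100999802531=971250460939913
r24: T_24,13=23×12363045847086207+129006659818331295=413356714301314056; T_24,14=23×971250460939913+12363045847086207=34701806448704206
Read c(24,13) = 413356714301314056, c(24,14) = 34701806448704206.

413356714301314056, 34701806448704206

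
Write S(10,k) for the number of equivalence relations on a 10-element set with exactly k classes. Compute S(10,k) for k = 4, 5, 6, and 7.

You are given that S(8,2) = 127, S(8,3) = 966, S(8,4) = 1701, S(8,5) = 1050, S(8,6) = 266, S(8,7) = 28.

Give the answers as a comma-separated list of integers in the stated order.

34105, 42525, 22827, 5880

row 9: T[9][3]=3·966+127=3025  T[9][4]=4·1701+966=7770  T[9][5]=5·1050+1701=6951  T[9][6]=6·266+1050=2646  T[9][7]=7·28+266=462
row 10: T[10][4]=4·7770+3025=34105  T[10][5]=5·6951+7770=42525  T[10][6]=6·2646+6951=22827  T[10][7]=7·462+2646=5880
Read S(10,4) = 34105, S(10,5) = 42525, S(10,6) = 22827, S(10,7) = 5880.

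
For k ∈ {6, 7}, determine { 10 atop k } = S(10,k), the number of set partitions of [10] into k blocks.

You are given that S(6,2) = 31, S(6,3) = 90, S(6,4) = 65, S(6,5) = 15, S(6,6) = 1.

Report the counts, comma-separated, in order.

22827, 5880

row 7: T[7][3]=3·90+31=301  T[7][4]=4·65+90=350  T[7][5]=5·15+65=140  T[7][6]=6·1+15=21  T[7][7]=7·0+1=1
row 8: T[8][4]=4·350+301=1701  T[8][5]=5·140+350=1050  T[8][6]=6·21+140=266  T[8][7]=7·1+21=28
row 9: T[9][5]=5·1050+1701=6951  T[9][6]=6·266+1050=2646  T[9][7]=7·28+266=462
row 10: T[10][6]=6·2646+6951=22827  T[10][7]=7·462+2646=5880
Read S(10,6) = 22827, S(10,7) = 5880.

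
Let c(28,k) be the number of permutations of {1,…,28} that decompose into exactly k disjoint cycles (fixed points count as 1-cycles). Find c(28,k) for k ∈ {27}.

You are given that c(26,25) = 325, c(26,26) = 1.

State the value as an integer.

378

[27] T[27,26]:26*1+325=351 · T[27,27]:26*0+1=1
[28] T[28,27]:27*1+351=378
Read c(28,27) = 378.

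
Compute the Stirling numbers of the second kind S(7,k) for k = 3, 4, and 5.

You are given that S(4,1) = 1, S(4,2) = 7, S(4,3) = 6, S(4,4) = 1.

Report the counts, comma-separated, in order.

row 5: T[5][1]=1·1+0=1  T[5][2]=2·7+1=15  T[5][3]=3·6+7=25  T[5][4]=4·1+6=10  T[5][5]=5·0+1=1
row 6: T[6][2]=2·15+1=31  T[6][3]=3·25+15=90  T[6][4]=4·10+25=65  T[6][5]=5·1+10=15
row 7: T[7][3]=3·90+31=301  T[7][4]=4·65+90=350  T[7][5]=5·15+65=140
Read S(7,3) = 301, S(7,4) = 350, S(7,5) = 140.

301, 350, 140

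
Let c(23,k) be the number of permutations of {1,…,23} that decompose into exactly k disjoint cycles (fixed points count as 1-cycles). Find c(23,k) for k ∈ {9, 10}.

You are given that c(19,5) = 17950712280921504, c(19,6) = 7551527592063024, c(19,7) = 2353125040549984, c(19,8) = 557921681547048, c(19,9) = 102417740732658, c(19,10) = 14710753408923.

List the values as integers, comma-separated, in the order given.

43714229649594412832, 7707401101297361068

row 20: T[20][6]=19·7551527592063024+17950712280921504=161429736530118960  T[20][7]=19·2353125040549984+7551527592063024=52260903362512720  T[20][8]=19·557921681547048+2353125040549984=12953636989943896  T[20][9]=19·102417740732658+557921681547048=2503858755467550  T[20][10]=19·14710753408923+102417740732658=381922055502195
row 21: T[21][7]=20·52260903362512720+161429736530118960=1206647803780373360  T[21][8]=20·12953636989943896+52260903362512720=311333643161390640  T[21][9]=20·2503858755467550+12953636989943896=63030812099294896  T[21][10]=20·381922055502195+2503858755467550=10142299865511450
row 22: T[22][8]=21·311333643161390640+1206647803780373360=7744654310169576800  T[22][9]=21·63030812099294896+311333643161390640=1634980697246583456  T[22][10]=21·10142299865511450+63030812099294896=276019109275035346
row 23: T[23][9]=22·1634980697246583456+7744654310169576800=43714229649594412832  T[23][10]=22·276019109275035346+1634980697246583456=7707401101297361068
Read c(23,9) = 43714229649594412832, c(23,10) = 7707401101297361068.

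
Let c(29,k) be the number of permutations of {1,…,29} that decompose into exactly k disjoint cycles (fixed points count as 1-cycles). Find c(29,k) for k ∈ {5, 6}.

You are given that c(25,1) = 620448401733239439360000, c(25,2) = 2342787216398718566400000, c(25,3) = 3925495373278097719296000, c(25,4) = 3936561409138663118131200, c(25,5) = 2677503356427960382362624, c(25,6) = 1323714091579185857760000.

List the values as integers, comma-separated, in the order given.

1625014498326371300452283596800, 866422974395414742142363398144

i=26: T(26,2)=620448401733239439360000+25·2342787216398718566400000=59190128811701203599360000 | T(26,3)=2342787216398718566400000+25·3925495373278097719296000=100480171548351161548800000 | T(26,4)=3925495373278097719296000+25·3936561409138663118131200=102339530601744675672576000 | T(26,5)=3936561409138663118131200+25·2677503356427960382362624=70874145319837672677196800 | T(26,6)=2677503356427960382362624+25·1323714091579185857760000=35770355645907606826362624
i=27: T(27,3)=59190128811701203599360000+26·100480171548351161548800000=2671674589068831403868160000 | T(27,4)=100480171548351161548800000+26·102339530601744675672576000=2761307967193712729035776000 | T(27,5)=102339530601744675672576000+26·70874145319837672677196800=1945067308917524165279692800 | T(27,6)=70874145319837672677196800+26·35770355645907606826362624=1000903392113435450162625024
i=28: T(28,4)=2671674589068831403868160000+27·2761307967193712729035776000=77226989703299075087834112000 | T(28,5)=2761307967193712729035776000+27·1945067308917524165279692800=55278125307966865191587481600 | T(28,6)=1945067308917524165279692800+27·1000903392113435450162625024=28969458895980281319670568448
i=29: T(29,5)=77226989703299075087834112000+28·55278125307966865191587481600=1625014498326371300452283596800 | T(29,6)=55278125307966865191587481600+28·28969458895980281319670568448=866422974395414742142363398144
Read c(29,5) = 1625014498326371300452283596800, c(29,6) = 866422974395414742142363398144.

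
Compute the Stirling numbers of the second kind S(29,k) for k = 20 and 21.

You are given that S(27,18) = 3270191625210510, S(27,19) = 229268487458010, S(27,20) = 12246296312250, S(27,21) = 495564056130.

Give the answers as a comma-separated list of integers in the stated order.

r28: T_28,19=19×229268487458010+3270191625210510=7626292886912700; T_28,20=20×12246296312250+229268487458010=474194413703010; T_28,21=21×495564056130+12246296312250=22653141490980
r29: T_29,20=20×474194413703010+7626292886912700=17110181160972900; T_29,21=21×22653141490980+474194413703010=949910385013590
Read S(29,20) = 17110181160972900, S(29,21) = 949910385013590.

17110181160972900, 949910385013590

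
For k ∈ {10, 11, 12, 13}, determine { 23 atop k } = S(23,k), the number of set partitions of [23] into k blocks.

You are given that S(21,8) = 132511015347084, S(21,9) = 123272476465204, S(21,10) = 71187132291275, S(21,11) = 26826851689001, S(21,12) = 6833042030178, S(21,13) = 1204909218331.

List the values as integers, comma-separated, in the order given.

9593401297313460, 4864251308951100, 1672162773483930, 401282560341390

i=22: T(22,9)=132511015347084+9·123272476465204=1241963303533920 | T(22,10)=123272476465204+10·71187132291275=835143799377954 | T(22,11)=71187132291275+11·26826851689001=366282500870286 | T(22,12)=26826851689001+12·6833042030178=108823356051137 | T(22,13)=6833042030178+13·1204909218331=22496861868481
i=23: T(23,10)=1241963303533920+10·835143799377954=9593401297313460 | T(23,11)=835143799377954+11·366282500870286=4864251308951100 | T(23,12)=366282500870286+12·108823356051137=1672162773483930 | T(23,13)=108823356051137+13·22496861868481=401282560341390
Read S(23,10) = 9593401297313460, S(23,11) = 4864251308951100, S(23,12) = 1672162773483930, S(23,13) = 401282560341390.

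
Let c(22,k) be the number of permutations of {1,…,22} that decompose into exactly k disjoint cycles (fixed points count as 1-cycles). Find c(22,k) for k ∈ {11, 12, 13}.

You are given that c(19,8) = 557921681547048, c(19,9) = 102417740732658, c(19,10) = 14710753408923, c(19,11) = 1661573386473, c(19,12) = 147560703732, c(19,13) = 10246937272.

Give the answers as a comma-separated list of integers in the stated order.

37600535086859745, 4154823851430525, 373100999802531

row 20: T[20][9]=19·102417740732658+557921681547048=2503858755467550  T[20][10]=19·14710753408923+102417740732658=381922055502195  T[20][11]=19·1661573386473+14710753408923=46280647751910  T[20][12]=19·147560703732+1661573386473=4465226757381  T[20][13]=19·10246937272+147560703732=342252511900
row 21: T[21][10]=20·381922055502195+2503858755467550=10142299865511450  T[21][11]=20·46280647751910+381922055502195=1307535010540395  T[21][12]=20·4465226757381+46280647751910=135585182899530  T[21][13]=20·342252511900+4465226757381=11310276995381
row 22: T[22][11]=21·1307535010540395+10142299865511450=37600535086859745  T[22][12]=21·135585182899530+1307535010540395=4154823851430525  T[22][13]=21·11310276995381+135585182899530=373100999802531
Read c(22,11) = 37600535086859745, c(22,12) = 4154823851430525, c(22,13) = 373100999802531.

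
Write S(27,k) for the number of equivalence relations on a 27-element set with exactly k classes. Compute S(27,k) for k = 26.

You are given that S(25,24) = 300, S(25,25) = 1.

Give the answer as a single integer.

351

i=26: T(26,25)=300+25·1=325 | T(26,26)=1+26·0=1
i=27: T(27,26)=325+26·1=351
Read S(27,26) = 351.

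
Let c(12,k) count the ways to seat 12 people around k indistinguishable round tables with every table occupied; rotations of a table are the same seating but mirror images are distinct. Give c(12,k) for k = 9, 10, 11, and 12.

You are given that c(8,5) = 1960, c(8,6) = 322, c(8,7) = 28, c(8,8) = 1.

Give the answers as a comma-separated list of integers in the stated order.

r9: T_9,6=8×322+1960=4536; T_9,7=8×28+322=546; T_9,8=8×1+28=36; T_9,9=8×0+1=1
r10: T_10,7=9×546+4536=9450; T_10,8=9×36+546=870; T_10,9=9×1+36=45; T_10,10=9×0+1=1
r11: T_11,8=10×870+9450=18150; T_11,9=10×45+870=1320; T_11,10=10×1+45=55; T_11,11=10×0+1=1
r12: T_12,9=11×1320+18150=32670; T_12,10=11×55+1320=1925; T_12,11=11×1+55=66; T_12,12=11×0+1=1
Read c(12,9) = 32670, c(12,10) = 1925, c(12,11) = 66, c(12,12) = 1.

32670, 1925, 66, 1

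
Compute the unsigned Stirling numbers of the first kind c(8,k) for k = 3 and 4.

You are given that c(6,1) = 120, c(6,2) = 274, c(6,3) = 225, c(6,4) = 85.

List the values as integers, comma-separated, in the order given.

13132, 6769

i=7: T(7,2)=120+6·274=1764 | T(7,3)=274+6·225=1624 | T(7,4)=225+6·85=735
i=8: T(8,3)=1764+7·1624=13132 | T(8,4)=1624+7·735=6769
Read c(8,3) = 13132, c(8,4) = 6769.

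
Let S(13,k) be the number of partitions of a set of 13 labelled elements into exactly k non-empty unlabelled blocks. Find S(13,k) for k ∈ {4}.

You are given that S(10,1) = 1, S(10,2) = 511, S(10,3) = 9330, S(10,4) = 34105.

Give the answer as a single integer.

row 11: T[11][2]=2·511+1=1023  T[11][3]=3·9330+511=28501  T[11][4]=4·34105+9330=145750
row 12: T[12][3]=3·28501+1023=86526  T[12][4]=4·145750+28501=611501
row 13: T[13][4]=4·611501+86526=2532530
Read S(13,4) = 2532530.

2532530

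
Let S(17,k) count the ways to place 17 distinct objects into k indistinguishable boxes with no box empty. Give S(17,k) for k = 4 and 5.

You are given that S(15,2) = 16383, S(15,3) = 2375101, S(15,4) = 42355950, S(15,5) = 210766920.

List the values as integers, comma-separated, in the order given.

694337290, 5652751651

@16  (16,3):2375101·3+16383→7141686, (16,4):42355950·4+2375101→171798901, (16,5):210766920·5+42355950→1096190550
@17  (17,4):171798901·4+7141686→694337290, (17,5):1096190550·5+171798901→5652751651
Read S(17,4) = 694337290, S(17,5) = 5652751651.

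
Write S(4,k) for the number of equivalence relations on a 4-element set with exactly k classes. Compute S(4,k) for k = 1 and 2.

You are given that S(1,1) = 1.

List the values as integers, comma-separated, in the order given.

r2: T_2,1=1×1+0=1; T_2,2=2×0+1=1
r3: T_3,1=1×1+0=1; T_3,2=2×1+1=3
r4: T_4,1=1×1+0=1; T_4,2=2×3+1=7
Read S(4,1) = 1, S(4,2) = 7.

1, 7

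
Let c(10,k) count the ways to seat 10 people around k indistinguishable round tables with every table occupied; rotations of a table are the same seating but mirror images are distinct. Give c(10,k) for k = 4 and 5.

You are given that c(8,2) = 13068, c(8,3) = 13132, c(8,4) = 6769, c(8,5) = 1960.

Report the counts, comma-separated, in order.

@9  (9,3):13132·8+13068→118124, (9,4):6769·8+13132→67284, (9,5):1960·8+6769→22449
@10  (10,4):67284·9+118124→723680, (10,5):22449·9+67284→269325
Read c(10,4) = 723680, c(10,5) = 269325.

723680, 269325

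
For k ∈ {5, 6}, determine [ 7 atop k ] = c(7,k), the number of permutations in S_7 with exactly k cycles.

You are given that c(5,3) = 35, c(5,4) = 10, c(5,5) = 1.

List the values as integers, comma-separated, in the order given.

175, 21

@6  (6,4):10·5+35→85, (6,5):1·5+10→15, (6,6):0·5+1→1
@7  (7,5):15·6+85→175, (7,6):1·6+15→21
Read c(7,5) = 175, c(7,6) = 21.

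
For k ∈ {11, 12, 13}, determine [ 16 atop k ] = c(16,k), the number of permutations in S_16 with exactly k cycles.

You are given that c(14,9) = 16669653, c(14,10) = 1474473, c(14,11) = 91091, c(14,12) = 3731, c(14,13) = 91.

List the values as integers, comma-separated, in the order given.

78558480, 4899622, 218400

r15: T_15,10=14×1474473+16669653=37312275; T_15,11=14×91091+1474473=2749747; T_15,12=14×3731+91091=143325; T_15,13=14×91+3731=5005
r16: T_16,11=15×2749747+37312275=78558480; T_16,12=15×143325+2749747=4899622; T_16,13=15×5005+143325=218400
Read c(16,11) = 78558480, c(16,12) = 4899622, c(16,13) = 218400.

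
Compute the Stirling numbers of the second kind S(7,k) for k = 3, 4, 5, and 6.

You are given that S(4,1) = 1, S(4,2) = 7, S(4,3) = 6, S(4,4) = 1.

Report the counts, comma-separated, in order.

r5: T_5,1=1×1+0=1; T_5,2=2×7+1=15; T_5,3=3×6+7=25; T_5,4=4×1+6=10; T_5,5=5×0+1=1
r6: T_6,2=2×15+1=31; T_6,3=3×25+15=90; T_6,4=4×10+25=65; T_6,5=5×1+10=15; T_6,6=6×0+1=1
r7: T_7,3=3×90+31=301; T_7,4=4×65+90=350; T_7,5=5×15+65=140; T_7,6=6×1+15=21
Read S(7,3) = 301, S(7,4) = 350, S(7,5) = 140, S(7,6) = 21.

301, 350, 140, 21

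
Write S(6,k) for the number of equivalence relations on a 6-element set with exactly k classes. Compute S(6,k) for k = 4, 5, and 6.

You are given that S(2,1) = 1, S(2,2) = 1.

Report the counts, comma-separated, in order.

row 3: T[3][1]=1·1+0=1  T[3][2]=2·1+1=3  T[3][3]=3·0+1=1
row 4: T[4][2]=2·3+1=7  T[4][3]=3·1+3=6  T[4][4]=4·0+1=1
row 5: T[5][3]=3·6+7=25  T[5][4]=4·1+6=10  T[5][5]=5·0+1=1
row 6: T[6][4]=4·10+25=65  T[6][5]=5·1+10=15  T[6][6]=6·0+1=1
Read S(6,4) = 65, S(6,5) = 15, S(6,6) = 1.

65, 15, 1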